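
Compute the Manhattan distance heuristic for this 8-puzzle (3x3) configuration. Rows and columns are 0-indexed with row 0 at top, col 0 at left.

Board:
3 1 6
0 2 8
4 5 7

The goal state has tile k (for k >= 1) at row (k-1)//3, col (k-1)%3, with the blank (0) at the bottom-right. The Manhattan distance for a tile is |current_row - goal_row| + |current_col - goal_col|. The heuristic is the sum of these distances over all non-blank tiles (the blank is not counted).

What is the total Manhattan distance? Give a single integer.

Tile 3: at (0,0), goal (0,2), distance |0-0|+|0-2| = 2
Tile 1: at (0,1), goal (0,0), distance |0-0|+|1-0| = 1
Tile 6: at (0,2), goal (1,2), distance |0-1|+|2-2| = 1
Tile 2: at (1,1), goal (0,1), distance |1-0|+|1-1| = 1
Tile 8: at (1,2), goal (2,1), distance |1-2|+|2-1| = 2
Tile 4: at (2,0), goal (1,0), distance |2-1|+|0-0| = 1
Tile 5: at (2,1), goal (1,1), distance |2-1|+|1-1| = 1
Tile 7: at (2,2), goal (2,0), distance |2-2|+|2-0| = 2
Sum: 2 + 1 + 1 + 1 + 2 + 1 + 1 + 2 = 11

Answer: 11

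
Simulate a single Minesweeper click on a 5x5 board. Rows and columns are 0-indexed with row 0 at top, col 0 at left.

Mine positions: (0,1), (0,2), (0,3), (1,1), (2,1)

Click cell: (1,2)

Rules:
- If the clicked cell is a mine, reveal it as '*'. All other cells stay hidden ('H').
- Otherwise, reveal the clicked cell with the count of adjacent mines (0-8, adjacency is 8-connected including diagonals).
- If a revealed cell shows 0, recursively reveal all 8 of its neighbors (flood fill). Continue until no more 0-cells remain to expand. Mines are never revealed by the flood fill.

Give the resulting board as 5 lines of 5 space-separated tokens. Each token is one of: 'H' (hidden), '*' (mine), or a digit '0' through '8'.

H H H H H
H H 5 H H
H H H H H
H H H H H
H H H H H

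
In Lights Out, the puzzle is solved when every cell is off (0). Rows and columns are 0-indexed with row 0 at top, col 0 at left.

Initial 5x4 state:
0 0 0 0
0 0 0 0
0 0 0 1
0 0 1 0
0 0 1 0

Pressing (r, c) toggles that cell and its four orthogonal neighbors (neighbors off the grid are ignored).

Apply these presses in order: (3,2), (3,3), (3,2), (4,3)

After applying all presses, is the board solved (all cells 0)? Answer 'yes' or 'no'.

Answer: yes

Derivation:
After press 1 at (3,2):
0 0 0 0
0 0 0 0
0 0 1 1
0 1 0 1
0 0 0 0

After press 2 at (3,3):
0 0 0 0
0 0 0 0
0 0 1 0
0 1 1 0
0 0 0 1

After press 3 at (3,2):
0 0 0 0
0 0 0 0
0 0 0 0
0 0 0 1
0 0 1 1

After press 4 at (4,3):
0 0 0 0
0 0 0 0
0 0 0 0
0 0 0 0
0 0 0 0

Lights still on: 0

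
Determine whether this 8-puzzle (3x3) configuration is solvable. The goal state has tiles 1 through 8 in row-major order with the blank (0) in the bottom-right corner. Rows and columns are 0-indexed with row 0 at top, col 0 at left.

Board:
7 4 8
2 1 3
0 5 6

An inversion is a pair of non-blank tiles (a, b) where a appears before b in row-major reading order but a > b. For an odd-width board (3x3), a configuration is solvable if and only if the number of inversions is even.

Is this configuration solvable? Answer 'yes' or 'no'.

Answer: no

Derivation:
Inversions (pairs i<j in row-major order where tile[i] > tile[j] > 0): 15
15 is odd, so the puzzle is not solvable.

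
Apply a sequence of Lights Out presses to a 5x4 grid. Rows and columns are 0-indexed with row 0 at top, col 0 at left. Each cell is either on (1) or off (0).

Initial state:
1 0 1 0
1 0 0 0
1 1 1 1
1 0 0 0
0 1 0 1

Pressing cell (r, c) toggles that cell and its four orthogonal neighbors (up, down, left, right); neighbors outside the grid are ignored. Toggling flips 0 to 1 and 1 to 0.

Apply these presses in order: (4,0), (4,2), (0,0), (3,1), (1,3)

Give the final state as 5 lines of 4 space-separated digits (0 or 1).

Answer: 0 1 1 1
0 0 1 1
1 0 1 0
1 1 0 0
1 0 1 0

Derivation:
After press 1 at (4,0):
1 0 1 0
1 0 0 0
1 1 1 1
0 0 0 0
1 0 0 1

After press 2 at (4,2):
1 0 1 0
1 0 0 0
1 1 1 1
0 0 1 0
1 1 1 0

After press 3 at (0,0):
0 1 1 0
0 0 0 0
1 1 1 1
0 0 1 0
1 1 1 0

After press 4 at (3,1):
0 1 1 0
0 0 0 0
1 0 1 1
1 1 0 0
1 0 1 0

After press 5 at (1,3):
0 1 1 1
0 0 1 1
1 0 1 0
1 1 0 0
1 0 1 0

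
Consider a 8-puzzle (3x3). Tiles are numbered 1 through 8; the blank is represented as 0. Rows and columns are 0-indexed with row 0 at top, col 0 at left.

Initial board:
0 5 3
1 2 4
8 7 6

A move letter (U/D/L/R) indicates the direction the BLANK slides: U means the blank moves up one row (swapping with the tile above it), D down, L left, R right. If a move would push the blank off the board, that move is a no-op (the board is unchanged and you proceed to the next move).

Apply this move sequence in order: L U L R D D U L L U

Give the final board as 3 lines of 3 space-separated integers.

Answer: 0 2 3
5 1 4
8 7 6

Derivation:
After move 1 (L):
0 5 3
1 2 4
8 7 6

After move 2 (U):
0 5 3
1 2 4
8 7 6

After move 3 (L):
0 5 3
1 2 4
8 7 6

After move 4 (R):
5 0 3
1 2 4
8 7 6

After move 5 (D):
5 2 3
1 0 4
8 7 6

After move 6 (D):
5 2 3
1 7 4
8 0 6

After move 7 (U):
5 2 3
1 0 4
8 7 6

After move 8 (L):
5 2 3
0 1 4
8 7 6

After move 9 (L):
5 2 3
0 1 4
8 7 6

After move 10 (U):
0 2 3
5 1 4
8 7 6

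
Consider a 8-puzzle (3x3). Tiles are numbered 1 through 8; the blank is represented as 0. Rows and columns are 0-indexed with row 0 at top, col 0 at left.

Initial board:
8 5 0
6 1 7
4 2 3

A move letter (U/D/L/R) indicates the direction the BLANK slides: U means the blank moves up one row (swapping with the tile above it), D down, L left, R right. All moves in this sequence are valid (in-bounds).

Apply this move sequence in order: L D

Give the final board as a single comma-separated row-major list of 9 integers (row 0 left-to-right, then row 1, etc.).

Answer: 8, 1, 5, 6, 0, 7, 4, 2, 3

Derivation:
After move 1 (L):
8 0 5
6 1 7
4 2 3

After move 2 (D):
8 1 5
6 0 7
4 2 3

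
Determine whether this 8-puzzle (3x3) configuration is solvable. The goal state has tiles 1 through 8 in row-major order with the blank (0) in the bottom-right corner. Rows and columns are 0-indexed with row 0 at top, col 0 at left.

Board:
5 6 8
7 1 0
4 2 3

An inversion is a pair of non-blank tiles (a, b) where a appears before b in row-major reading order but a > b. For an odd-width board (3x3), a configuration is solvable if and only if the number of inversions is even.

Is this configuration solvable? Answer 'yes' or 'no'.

Answer: no

Derivation:
Inversions (pairs i<j in row-major order where tile[i] > tile[j] > 0): 19
19 is odd, so the puzzle is not solvable.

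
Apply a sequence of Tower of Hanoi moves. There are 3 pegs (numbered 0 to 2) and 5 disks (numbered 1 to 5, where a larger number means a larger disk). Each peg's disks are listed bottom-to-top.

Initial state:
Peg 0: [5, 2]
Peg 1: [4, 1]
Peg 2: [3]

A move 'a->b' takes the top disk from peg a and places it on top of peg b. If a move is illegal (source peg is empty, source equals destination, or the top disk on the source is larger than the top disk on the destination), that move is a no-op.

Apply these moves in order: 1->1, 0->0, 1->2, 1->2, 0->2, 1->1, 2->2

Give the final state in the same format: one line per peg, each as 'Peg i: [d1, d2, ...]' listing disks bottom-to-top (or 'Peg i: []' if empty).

After move 1 (1->1):
Peg 0: [5, 2]
Peg 1: [4, 1]
Peg 2: [3]

After move 2 (0->0):
Peg 0: [5, 2]
Peg 1: [4, 1]
Peg 2: [3]

After move 3 (1->2):
Peg 0: [5, 2]
Peg 1: [4]
Peg 2: [3, 1]

After move 4 (1->2):
Peg 0: [5, 2]
Peg 1: [4]
Peg 2: [3, 1]

After move 5 (0->2):
Peg 0: [5, 2]
Peg 1: [4]
Peg 2: [3, 1]

After move 6 (1->1):
Peg 0: [5, 2]
Peg 1: [4]
Peg 2: [3, 1]

After move 7 (2->2):
Peg 0: [5, 2]
Peg 1: [4]
Peg 2: [3, 1]

Answer: Peg 0: [5, 2]
Peg 1: [4]
Peg 2: [3, 1]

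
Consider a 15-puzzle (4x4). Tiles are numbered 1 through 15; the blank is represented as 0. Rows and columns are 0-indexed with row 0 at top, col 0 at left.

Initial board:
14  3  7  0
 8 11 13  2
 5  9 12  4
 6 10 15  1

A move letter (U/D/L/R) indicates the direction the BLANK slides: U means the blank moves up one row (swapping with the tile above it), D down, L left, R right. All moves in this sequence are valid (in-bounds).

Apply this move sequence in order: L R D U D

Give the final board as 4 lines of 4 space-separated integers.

After move 1 (L):
14  3  0  7
 8 11 13  2
 5  9 12  4
 6 10 15  1

After move 2 (R):
14  3  7  0
 8 11 13  2
 5  9 12  4
 6 10 15  1

After move 3 (D):
14  3  7  2
 8 11 13  0
 5  9 12  4
 6 10 15  1

After move 4 (U):
14  3  7  0
 8 11 13  2
 5  9 12  4
 6 10 15  1

After move 5 (D):
14  3  7  2
 8 11 13  0
 5  9 12  4
 6 10 15  1

Answer: 14  3  7  2
 8 11 13  0
 5  9 12  4
 6 10 15  1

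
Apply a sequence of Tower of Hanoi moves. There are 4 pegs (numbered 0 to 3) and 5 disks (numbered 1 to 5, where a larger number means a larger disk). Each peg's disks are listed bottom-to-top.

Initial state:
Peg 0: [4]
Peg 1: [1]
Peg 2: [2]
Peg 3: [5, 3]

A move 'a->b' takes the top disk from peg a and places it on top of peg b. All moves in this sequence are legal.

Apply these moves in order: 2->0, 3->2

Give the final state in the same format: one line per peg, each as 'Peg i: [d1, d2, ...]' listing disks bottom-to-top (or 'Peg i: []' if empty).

After move 1 (2->0):
Peg 0: [4, 2]
Peg 1: [1]
Peg 2: []
Peg 3: [5, 3]

After move 2 (3->2):
Peg 0: [4, 2]
Peg 1: [1]
Peg 2: [3]
Peg 3: [5]

Answer: Peg 0: [4, 2]
Peg 1: [1]
Peg 2: [3]
Peg 3: [5]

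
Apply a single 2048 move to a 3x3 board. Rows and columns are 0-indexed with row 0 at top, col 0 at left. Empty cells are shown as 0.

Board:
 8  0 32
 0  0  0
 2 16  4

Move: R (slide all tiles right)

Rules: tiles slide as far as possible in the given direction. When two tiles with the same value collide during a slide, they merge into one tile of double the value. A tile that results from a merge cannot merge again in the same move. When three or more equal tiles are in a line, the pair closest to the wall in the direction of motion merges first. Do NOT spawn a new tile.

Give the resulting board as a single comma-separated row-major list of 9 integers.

Answer: 0, 8, 32, 0, 0, 0, 2, 16, 4

Derivation:
Slide right:
row 0: [8, 0, 32] -> [0, 8, 32]
row 1: [0, 0, 0] -> [0, 0, 0]
row 2: [2, 16, 4] -> [2, 16, 4]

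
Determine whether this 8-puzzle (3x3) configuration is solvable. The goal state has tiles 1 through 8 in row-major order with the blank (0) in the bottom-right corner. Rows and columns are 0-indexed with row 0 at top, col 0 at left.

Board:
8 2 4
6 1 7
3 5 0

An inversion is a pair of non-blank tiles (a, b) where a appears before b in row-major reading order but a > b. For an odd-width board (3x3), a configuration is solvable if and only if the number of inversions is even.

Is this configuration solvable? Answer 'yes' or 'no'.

Answer: no

Derivation:
Inversions (pairs i<j in row-major order where tile[i] > tile[j] > 0): 15
15 is odd, so the puzzle is not solvable.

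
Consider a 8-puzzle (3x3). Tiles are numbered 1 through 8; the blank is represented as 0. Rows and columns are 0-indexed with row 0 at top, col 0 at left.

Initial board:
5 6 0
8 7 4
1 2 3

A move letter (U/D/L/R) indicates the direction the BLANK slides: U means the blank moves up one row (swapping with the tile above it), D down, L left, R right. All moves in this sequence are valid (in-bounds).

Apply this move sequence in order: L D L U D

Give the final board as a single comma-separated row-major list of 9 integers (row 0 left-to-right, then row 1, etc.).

Answer: 5, 7, 6, 0, 8, 4, 1, 2, 3

Derivation:
After move 1 (L):
5 0 6
8 7 4
1 2 3

After move 2 (D):
5 7 6
8 0 4
1 2 3

After move 3 (L):
5 7 6
0 8 4
1 2 3

After move 4 (U):
0 7 6
5 8 4
1 2 3

After move 5 (D):
5 7 6
0 8 4
1 2 3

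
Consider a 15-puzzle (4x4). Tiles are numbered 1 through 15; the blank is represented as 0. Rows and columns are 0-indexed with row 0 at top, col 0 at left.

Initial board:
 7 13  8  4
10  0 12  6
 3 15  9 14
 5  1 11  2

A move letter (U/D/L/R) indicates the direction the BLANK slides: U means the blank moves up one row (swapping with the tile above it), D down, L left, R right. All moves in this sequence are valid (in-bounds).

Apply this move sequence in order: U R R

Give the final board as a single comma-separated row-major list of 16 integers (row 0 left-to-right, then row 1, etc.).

Answer: 7, 8, 4, 0, 10, 13, 12, 6, 3, 15, 9, 14, 5, 1, 11, 2

Derivation:
After move 1 (U):
 7  0  8  4
10 13 12  6
 3 15  9 14
 5  1 11  2

After move 2 (R):
 7  8  0  4
10 13 12  6
 3 15  9 14
 5  1 11  2

After move 3 (R):
 7  8  4  0
10 13 12  6
 3 15  9 14
 5  1 11  2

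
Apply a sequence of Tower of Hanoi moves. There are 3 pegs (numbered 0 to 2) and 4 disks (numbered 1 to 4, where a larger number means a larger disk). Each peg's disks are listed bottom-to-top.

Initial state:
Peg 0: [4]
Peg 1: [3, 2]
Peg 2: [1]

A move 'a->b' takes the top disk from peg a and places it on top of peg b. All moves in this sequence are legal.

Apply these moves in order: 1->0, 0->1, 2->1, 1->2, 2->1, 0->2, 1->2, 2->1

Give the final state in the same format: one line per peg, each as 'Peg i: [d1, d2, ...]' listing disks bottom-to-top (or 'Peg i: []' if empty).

After move 1 (1->0):
Peg 0: [4, 2]
Peg 1: [3]
Peg 2: [1]

After move 2 (0->1):
Peg 0: [4]
Peg 1: [3, 2]
Peg 2: [1]

After move 3 (2->1):
Peg 0: [4]
Peg 1: [3, 2, 1]
Peg 2: []

After move 4 (1->2):
Peg 0: [4]
Peg 1: [3, 2]
Peg 2: [1]

After move 5 (2->1):
Peg 0: [4]
Peg 1: [3, 2, 1]
Peg 2: []

After move 6 (0->2):
Peg 0: []
Peg 1: [3, 2, 1]
Peg 2: [4]

After move 7 (1->2):
Peg 0: []
Peg 1: [3, 2]
Peg 2: [4, 1]

After move 8 (2->1):
Peg 0: []
Peg 1: [3, 2, 1]
Peg 2: [4]

Answer: Peg 0: []
Peg 1: [3, 2, 1]
Peg 2: [4]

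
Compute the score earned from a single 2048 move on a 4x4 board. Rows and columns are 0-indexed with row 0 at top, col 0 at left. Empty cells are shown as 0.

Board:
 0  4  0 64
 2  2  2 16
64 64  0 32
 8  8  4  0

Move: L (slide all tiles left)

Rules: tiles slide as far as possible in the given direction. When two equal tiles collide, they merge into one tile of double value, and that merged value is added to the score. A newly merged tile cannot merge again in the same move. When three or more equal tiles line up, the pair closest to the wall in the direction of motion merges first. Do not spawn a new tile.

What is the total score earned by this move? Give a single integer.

Slide left:
row 0: [0, 4, 0, 64] -> [4, 64, 0, 0]  score +0 (running 0)
row 1: [2, 2, 2, 16] -> [4, 2, 16, 0]  score +4 (running 4)
row 2: [64, 64, 0, 32] -> [128, 32, 0, 0]  score +128 (running 132)
row 3: [8, 8, 4, 0] -> [16, 4, 0, 0]  score +16 (running 148)
Board after move:
  4  64   0   0
  4   2  16   0
128  32   0   0
 16   4   0   0

Answer: 148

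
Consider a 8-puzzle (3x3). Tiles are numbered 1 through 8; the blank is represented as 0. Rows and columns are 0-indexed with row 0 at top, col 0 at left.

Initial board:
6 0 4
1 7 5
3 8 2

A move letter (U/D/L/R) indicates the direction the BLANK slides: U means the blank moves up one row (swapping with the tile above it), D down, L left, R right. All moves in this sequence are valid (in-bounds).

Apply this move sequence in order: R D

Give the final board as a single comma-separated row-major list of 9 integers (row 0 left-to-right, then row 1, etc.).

Answer: 6, 4, 5, 1, 7, 0, 3, 8, 2

Derivation:
After move 1 (R):
6 4 0
1 7 5
3 8 2

After move 2 (D):
6 4 5
1 7 0
3 8 2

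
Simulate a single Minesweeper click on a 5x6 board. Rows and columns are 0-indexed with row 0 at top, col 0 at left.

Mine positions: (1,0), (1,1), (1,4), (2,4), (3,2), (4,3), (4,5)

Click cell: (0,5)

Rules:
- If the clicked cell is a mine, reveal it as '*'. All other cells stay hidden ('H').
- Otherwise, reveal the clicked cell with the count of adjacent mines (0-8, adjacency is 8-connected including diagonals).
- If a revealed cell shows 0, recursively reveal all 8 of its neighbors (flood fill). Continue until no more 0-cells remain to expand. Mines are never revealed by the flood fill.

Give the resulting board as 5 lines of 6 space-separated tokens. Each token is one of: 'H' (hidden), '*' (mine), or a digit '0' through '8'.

H H H H H 1
H H H H H H
H H H H H H
H H H H H H
H H H H H H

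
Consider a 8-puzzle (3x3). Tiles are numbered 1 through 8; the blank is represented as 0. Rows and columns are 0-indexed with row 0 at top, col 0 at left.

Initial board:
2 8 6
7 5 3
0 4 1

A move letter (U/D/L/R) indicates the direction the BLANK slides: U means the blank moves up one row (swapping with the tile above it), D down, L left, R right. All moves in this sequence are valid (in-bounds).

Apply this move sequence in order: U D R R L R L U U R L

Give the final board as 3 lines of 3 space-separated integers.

After move 1 (U):
2 8 6
0 5 3
7 4 1

After move 2 (D):
2 8 6
7 5 3
0 4 1

After move 3 (R):
2 8 6
7 5 3
4 0 1

After move 4 (R):
2 8 6
7 5 3
4 1 0

After move 5 (L):
2 8 6
7 5 3
4 0 1

After move 6 (R):
2 8 6
7 5 3
4 1 0

After move 7 (L):
2 8 6
7 5 3
4 0 1

After move 8 (U):
2 8 6
7 0 3
4 5 1

After move 9 (U):
2 0 6
7 8 3
4 5 1

After move 10 (R):
2 6 0
7 8 3
4 5 1

After move 11 (L):
2 0 6
7 8 3
4 5 1

Answer: 2 0 6
7 8 3
4 5 1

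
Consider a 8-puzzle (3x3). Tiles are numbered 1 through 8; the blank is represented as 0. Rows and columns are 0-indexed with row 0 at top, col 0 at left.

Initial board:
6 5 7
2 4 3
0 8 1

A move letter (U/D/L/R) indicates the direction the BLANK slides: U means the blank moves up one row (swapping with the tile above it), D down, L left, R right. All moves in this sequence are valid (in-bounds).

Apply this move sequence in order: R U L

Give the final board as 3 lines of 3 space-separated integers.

Answer: 6 5 7
0 2 3
8 4 1

Derivation:
After move 1 (R):
6 5 7
2 4 3
8 0 1

After move 2 (U):
6 5 7
2 0 3
8 4 1

After move 3 (L):
6 5 7
0 2 3
8 4 1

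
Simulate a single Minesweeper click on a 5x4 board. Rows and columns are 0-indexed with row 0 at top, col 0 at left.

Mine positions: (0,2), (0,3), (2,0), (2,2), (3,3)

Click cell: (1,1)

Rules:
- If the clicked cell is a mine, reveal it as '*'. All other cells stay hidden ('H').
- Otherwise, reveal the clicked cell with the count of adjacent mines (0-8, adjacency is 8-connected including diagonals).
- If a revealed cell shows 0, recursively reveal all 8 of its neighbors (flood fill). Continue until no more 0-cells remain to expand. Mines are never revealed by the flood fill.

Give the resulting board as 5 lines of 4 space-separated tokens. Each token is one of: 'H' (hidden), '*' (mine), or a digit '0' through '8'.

H H H H
H 3 H H
H H H H
H H H H
H H H H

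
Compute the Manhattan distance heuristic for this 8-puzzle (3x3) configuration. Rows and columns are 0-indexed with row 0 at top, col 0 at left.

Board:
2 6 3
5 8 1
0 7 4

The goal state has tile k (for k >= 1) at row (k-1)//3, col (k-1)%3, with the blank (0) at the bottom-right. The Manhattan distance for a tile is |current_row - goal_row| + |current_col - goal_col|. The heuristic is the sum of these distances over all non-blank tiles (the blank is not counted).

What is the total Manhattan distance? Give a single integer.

Answer: 12

Derivation:
Tile 2: at (0,0), goal (0,1), distance |0-0|+|0-1| = 1
Tile 6: at (0,1), goal (1,2), distance |0-1|+|1-2| = 2
Tile 3: at (0,2), goal (0,2), distance |0-0|+|2-2| = 0
Tile 5: at (1,0), goal (1,1), distance |1-1|+|0-1| = 1
Tile 8: at (1,1), goal (2,1), distance |1-2|+|1-1| = 1
Tile 1: at (1,2), goal (0,0), distance |1-0|+|2-0| = 3
Tile 7: at (2,1), goal (2,0), distance |2-2|+|1-0| = 1
Tile 4: at (2,2), goal (1,0), distance |2-1|+|2-0| = 3
Sum: 1 + 2 + 0 + 1 + 1 + 3 + 1 + 3 = 12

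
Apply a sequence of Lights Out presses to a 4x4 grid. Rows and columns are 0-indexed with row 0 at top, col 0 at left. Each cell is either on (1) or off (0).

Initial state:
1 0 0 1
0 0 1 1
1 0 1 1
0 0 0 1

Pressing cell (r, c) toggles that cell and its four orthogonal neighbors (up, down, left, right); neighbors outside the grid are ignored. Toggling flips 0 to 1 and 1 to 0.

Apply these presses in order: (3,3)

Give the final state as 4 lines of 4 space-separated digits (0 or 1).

After press 1 at (3,3):
1 0 0 1
0 0 1 1
1 0 1 0
0 0 1 0

Answer: 1 0 0 1
0 0 1 1
1 0 1 0
0 0 1 0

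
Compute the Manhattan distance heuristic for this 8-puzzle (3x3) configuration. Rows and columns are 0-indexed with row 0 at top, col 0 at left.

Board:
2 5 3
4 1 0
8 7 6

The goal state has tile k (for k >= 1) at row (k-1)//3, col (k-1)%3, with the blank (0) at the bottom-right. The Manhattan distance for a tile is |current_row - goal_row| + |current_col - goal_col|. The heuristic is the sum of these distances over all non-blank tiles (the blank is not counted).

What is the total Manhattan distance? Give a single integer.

Tile 2: at (0,0), goal (0,1), distance |0-0|+|0-1| = 1
Tile 5: at (0,1), goal (1,1), distance |0-1|+|1-1| = 1
Tile 3: at (0,2), goal (0,2), distance |0-0|+|2-2| = 0
Tile 4: at (1,0), goal (1,0), distance |1-1|+|0-0| = 0
Tile 1: at (1,1), goal (0,0), distance |1-0|+|1-0| = 2
Tile 8: at (2,0), goal (2,1), distance |2-2|+|0-1| = 1
Tile 7: at (2,1), goal (2,0), distance |2-2|+|1-0| = 1
Tile 6: at (2,2), goal (1,2), distance |2-1|+|2-2| = 1
Sum: 1 + 1 + 0 + 0 + 2 + 1 + 1 + 1 = 7

Answer: 7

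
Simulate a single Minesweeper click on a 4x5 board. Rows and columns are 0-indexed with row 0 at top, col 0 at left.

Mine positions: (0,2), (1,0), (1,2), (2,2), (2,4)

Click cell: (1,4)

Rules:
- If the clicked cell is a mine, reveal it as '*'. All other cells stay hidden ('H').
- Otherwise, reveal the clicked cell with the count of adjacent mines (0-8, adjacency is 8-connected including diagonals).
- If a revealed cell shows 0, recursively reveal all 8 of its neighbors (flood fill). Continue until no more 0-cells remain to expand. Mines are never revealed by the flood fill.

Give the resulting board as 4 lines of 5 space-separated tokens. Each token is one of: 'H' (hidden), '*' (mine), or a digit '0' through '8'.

H H H H H
H H H H 1
H H H H H
H H H H H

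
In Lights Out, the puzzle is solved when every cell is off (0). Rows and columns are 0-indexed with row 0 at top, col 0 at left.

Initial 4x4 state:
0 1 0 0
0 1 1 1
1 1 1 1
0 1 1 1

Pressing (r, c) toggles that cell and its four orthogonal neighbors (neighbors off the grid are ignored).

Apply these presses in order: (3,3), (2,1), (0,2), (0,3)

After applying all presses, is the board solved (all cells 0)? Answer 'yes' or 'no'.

Answer: yes

Derivation:
After press 1 at (3,3):
0 1 0 0
0 1 1 1
1 1 1 0
0 1 0 0

After press 2 at (2,1):
0 1 0 0
0 0 1 1
0 0 0 0
0 0 0 0

After press 3 at (0,2):
0 0 1 1
0 0 0 1
0 0 0 0
0 0 0 0

After press 4 at (0,3):
0 0 0 0
0 0 0 0
0 0 0 0
0 0 0 0

Lights still on: 0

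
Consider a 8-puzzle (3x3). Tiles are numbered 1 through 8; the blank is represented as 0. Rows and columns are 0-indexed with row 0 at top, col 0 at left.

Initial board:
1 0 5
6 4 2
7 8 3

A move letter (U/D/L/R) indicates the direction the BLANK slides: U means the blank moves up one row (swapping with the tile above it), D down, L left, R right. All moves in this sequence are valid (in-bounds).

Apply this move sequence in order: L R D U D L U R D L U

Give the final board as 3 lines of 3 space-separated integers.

Answer: 0 6 5
4 1 2
7 8 3

Derivation:
After move 1 (L):
0 1 5
6 4 2
7 8 3

After move 2 (R):
1 0 5
6 4 2
7 8 3

After move 3 (D):
1 4 5
6 0 2
7 8 3

After move 4 (U):
1 0 5
6 4 2
7 8 3

After move 5 (D):
1 4 5
6 0 2
7 8 3

After move 6 (L):
1 4 5
0 6 2
7 8 3

After move 7 (U):
0 4 5
1 6 2
7 8 3

After move 8 (R):
4 0 5
1 6 2
7 8 3

After move 9 (D):
4 6 5
1 0 2
7 8 3

After move 10 (L):
4 6 5
0 1 2
7 8 3

After move 11 (U):
0 6 5
4 1 2
7 8 3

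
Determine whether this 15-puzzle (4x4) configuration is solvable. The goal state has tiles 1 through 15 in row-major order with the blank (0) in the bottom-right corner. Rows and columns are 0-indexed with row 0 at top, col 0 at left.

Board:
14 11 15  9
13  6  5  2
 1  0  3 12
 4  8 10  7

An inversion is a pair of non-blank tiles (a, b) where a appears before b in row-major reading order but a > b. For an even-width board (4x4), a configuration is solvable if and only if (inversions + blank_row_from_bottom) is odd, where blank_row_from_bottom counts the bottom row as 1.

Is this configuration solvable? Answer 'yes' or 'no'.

Answer: yes

Derivation:
Inversions: 69
Blank is in row 2 (0-indexed from top), which is row 2 counting from the bottom (bottom = 1).
69 + 2 = 71, which is odd, so the puzzle is solvable.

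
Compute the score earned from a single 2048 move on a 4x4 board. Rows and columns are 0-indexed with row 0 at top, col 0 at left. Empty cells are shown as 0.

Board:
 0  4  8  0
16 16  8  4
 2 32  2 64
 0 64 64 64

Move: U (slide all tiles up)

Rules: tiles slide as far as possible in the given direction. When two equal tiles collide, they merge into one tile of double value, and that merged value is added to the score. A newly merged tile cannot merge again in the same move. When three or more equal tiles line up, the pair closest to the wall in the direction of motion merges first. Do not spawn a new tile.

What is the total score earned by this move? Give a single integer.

Answer: 144

Derivation:
Slide up:
col 0: [0, 16, 2, 0] -> [16, 2, 0, 0]  score +0 (running 0)
col 1: [4, 16, 32, 64] -> [4, 16, 32, 64]  score +0 (running 0)
col 2: [8, 8, 2, 64] -> [16, 2, 64, 0]  score +16 (running 16)
col 3: [0, 4, 64, 64] -> [4, 128, 0, 0]  score +128 (running 144)
Board after move:
 16   4  16   4
  2  16   2 128
  0  32  64   0
  0  64   0   0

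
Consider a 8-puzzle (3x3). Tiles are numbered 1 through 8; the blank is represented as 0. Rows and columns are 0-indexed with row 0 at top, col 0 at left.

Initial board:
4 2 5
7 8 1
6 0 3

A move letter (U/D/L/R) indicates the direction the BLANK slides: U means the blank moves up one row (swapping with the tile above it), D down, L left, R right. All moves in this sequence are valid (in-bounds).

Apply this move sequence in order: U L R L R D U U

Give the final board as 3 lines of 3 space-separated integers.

After move 1 (U):
4 2 5
7 0 1
6 8 3

After move 2 (L):
4 2 5
0 7 1
6 8 3

After move 3 (R):
4 2 5
7 0 1
6 8 3

After move 4 (L):
4 2 5
0 7 1
6 8 3

After move 5 (R):
4 2 5
7 0 1
6 8 3

After move 6 (D):
4 2 5
7 8 1
6 0 3

After move 7 (U):
4 2 5
7 0 1
6 8 3

After move 8 (U):
4 0 5
7 2 1
6 8 3

Answer: 4 0 5
7 2 1
6 8 3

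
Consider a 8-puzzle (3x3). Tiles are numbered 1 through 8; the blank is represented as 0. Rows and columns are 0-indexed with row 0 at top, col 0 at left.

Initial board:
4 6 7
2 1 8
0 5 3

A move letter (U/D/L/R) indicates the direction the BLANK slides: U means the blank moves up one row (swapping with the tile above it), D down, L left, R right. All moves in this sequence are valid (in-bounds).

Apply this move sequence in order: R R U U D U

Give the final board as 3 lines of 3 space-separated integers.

Answer: 4 6 0
2 1 7
5 3 8

Derivation:
After move 1 (R):
4 6 7
2 1 8
5 0 3

After move 2 (R):
4 6 7
2 1 8
5 3 0

After move 3 (U):
4 6 7
2 1 0
5 3 8

After move 4 (U):
4 6 0
2 1 7
5 3 8

After move 5 (D):
4 6 7
2 1 0
5 3 8

After move 6 (U):
4 6 0
2 1 7
5 3 8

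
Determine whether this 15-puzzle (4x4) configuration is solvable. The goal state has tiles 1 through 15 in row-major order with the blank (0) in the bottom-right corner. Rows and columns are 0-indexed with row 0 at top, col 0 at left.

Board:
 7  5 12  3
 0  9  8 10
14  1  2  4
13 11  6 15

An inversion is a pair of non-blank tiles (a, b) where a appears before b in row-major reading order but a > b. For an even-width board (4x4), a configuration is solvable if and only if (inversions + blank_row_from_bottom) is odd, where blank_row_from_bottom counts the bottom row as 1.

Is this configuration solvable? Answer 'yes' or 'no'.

Answer: no

Derivation:
Inversions: 43
Blank is in row 1 (0-indexed from top), which is row 3 counting from the bottom (bottom = 1).
43 + 3 = 46, which is even, so the puzzle is not solvable.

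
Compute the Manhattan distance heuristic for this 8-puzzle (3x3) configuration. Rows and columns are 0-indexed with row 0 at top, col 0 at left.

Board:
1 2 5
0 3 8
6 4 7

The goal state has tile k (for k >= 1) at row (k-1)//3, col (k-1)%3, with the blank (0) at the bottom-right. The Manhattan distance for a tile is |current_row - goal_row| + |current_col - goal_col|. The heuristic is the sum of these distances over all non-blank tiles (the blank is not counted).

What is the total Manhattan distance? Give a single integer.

Answer: 13

Derivation:
Tile 1: (0,0)->(0,0) = 0
Tile 2: (0,1)->(0,1) = 0
Tile 5: (0,2)->(1,1) = 2
Tile 3: (1,1)->(0,2) = 2
Tile 8: (1,2)->(2,1) = 2
Tile 6: (2,0)->(1,2) = 3
Tile 4: (2,1)->(1,0) = 2
Tile 7: (2,2)->(2,0) = 2
Sum: 0 + 0 + 2 + 2 + 2 + 3 + 2 + 2 = 13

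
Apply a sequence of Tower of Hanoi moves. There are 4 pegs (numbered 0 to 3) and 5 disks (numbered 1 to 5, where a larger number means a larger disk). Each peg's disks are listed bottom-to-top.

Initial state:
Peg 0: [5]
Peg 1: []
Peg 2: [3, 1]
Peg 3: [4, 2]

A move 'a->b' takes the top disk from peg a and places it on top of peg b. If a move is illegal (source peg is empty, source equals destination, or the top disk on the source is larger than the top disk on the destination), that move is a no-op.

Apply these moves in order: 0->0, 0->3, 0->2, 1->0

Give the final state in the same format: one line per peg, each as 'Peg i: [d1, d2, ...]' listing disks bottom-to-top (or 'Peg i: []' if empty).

After move 1 (0->0):
Peg 0: [5]
Peg 1: []
Peg 2: [3, 1]
Peg 3: [4, 2]

After move 2 (0->3):
Peg 0: [5]
Peg 1: []
Peg 2: [3, 1]
Peg 3: [4, 2]

After move 3 (0->2):
Peg 0: [5]
Peg 1: []
Peg 2: [3, 1]
Peg 3: [4, 2]

After move 4 (1->0):
Peg 0: [5]
Peg 1: []
Peg 2: [3, 1]
Peg 3: [4, 2]

Answer: Peg 0: [5]
Peg 1: []
Peg 2: [3, 1]
Peg 3: [4, 2]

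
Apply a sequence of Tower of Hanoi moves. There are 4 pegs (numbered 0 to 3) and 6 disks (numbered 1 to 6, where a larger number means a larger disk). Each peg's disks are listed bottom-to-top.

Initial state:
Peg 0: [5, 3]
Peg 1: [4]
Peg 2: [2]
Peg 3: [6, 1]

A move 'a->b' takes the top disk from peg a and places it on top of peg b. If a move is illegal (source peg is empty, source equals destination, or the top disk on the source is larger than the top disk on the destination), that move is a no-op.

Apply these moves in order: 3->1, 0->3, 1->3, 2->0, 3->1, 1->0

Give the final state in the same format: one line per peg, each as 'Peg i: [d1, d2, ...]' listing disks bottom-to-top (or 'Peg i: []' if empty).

Answer: Peg 0: [5, 2, 1]
Peg 1: [4]
Peg 2: []
Peg 3: [6, 3]

Derivation:
After move 1 (3->1):
Peg 0: [5, 3]
Peg 1: [4, 1]
Peg 2: [2]
Peg 3: [6]

After move 2 (0->3):
Peg 0: [5]
Peg 1: [4, 1]
Peg 2: [2]
Peg 3: [6, 3]

After move 3 (1->3):
Peg 0: [5]
Peg 1: [4]
Peg 2: [2]
Peg 3: [6, 3, 1]

After move 4 (2->0):
Peg 0: [5, 2]
Peg 1: [4]
Peg 2: []
Peg 3: [6, 3, 1]

After move 5 (3->1):
Peg 0: [5, 2]
Peg 1: [4, 1]
Peg 2: []
Peg 3: [6, 3]

After move 6 (1->0):
Peg 0: [5, 2, 1]
Peg 1: [4]
Peg 2: []
Peg 3: [6, 3]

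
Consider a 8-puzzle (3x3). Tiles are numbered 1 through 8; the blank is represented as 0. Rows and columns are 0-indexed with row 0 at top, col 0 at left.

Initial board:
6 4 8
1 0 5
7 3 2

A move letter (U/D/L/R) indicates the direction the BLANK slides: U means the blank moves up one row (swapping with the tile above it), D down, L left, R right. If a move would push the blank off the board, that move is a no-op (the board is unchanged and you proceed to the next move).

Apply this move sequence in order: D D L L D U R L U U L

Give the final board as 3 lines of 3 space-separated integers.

After move 1 (D):
6 4 8
1 3 5
7 0 2

After move 2 (D):
6 4 8
1 3 5
7 0 2

After move 3 (L):
6 4 8
1 3 5
0 7 2

After move 4 (L):
6 4 8
1 3 5
0 7 2

After move 5 (D):
6 4 8
1 3 5
0 7 2

After move 6 (U):
6 4 8
0 3 5
1 7 2

After move 7 (R):
6 4 8
3 0 5
1 7 2

After move 8 (L):
6 4 8
0 3 5
1 7 2

After move 9 (U):
0 4 8
6 3 5
1 7 2

After move 10 (U):
0 4 8
6 3 5
1 7 2

After move 11 (L):
0 4 8
6 3 5
1 7 2

Answer: 0 4 8
6 3 5
1 7 2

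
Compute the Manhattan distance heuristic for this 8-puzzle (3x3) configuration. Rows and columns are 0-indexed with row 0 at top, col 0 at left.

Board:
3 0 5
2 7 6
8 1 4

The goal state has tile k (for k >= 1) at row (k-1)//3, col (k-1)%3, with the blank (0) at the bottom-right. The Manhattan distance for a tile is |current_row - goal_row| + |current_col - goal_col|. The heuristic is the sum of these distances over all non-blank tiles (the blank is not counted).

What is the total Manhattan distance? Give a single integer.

Answer: 15

Derivation:
Tile 3: at (0,0), goal (0,2), distance |0-0|+|0-2| = 2
Tile 5: at (0,2), goal (1,1), distance |0-1|+|2-1| = 2
Tile 2: at (1,0), goal (0,1), distance |1-0|+|0-1| = 2
Tile 7: at (1,1), goal (2,0), distance |1-2|+|1-0| = 2
Tile 6: at (1,2), goal (1,2), distance |1-1|+|2-2| = 0
Tile 8: at (2,0), goal (2,1), distance |2-2|+|0-1| = 1
Tile 1: at (2,1), goal (0,0), distance |2-0|+|1-0| = 3
Tile 4: at (2,2), goal (1,0), distance |2-1|+|2-0| = 3
Sum: 2 + 2 + 2 + 2 + 0 + 1 + 3 + 3 = 15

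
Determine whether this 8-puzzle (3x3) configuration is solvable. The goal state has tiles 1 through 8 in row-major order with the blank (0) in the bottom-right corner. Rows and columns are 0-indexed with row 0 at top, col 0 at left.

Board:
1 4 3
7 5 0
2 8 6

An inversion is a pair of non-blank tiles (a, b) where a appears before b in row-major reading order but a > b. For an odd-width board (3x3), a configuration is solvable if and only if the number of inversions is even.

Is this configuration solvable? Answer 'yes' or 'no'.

Answer: yes

Derivation:
Inversions (pairs i<j in row-major order where tile[i] > tile[j] > 0): 8
8 is even, so the puzzle is solvable.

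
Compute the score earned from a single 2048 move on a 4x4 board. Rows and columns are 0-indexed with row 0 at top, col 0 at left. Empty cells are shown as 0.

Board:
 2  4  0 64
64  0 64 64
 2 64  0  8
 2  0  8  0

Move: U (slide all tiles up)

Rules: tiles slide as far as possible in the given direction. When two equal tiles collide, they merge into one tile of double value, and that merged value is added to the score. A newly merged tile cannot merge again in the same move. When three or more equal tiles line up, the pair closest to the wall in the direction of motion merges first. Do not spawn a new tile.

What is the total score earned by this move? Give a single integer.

Answer: 132

Derivation:
Slide up:
col 0: [2, 64, 2, 2] -> [2, 64, 4, 0]  score +4 (running 4)
col 1: [4, 0, 64, 0] -> [4, 64, 0, 0]  score +0 (running 4)
col 2: [0, 64, 0, 8] -> [64, 8, 0, 0]  score +0 (running 4)
col 3: [64, 64, 8, 0] -> [128, 8, 0, 0]  score +128 (running 132)
Board after move:
  2   4  64 128
 64  64   8   8
  4   0   0   0
  0   0   0   0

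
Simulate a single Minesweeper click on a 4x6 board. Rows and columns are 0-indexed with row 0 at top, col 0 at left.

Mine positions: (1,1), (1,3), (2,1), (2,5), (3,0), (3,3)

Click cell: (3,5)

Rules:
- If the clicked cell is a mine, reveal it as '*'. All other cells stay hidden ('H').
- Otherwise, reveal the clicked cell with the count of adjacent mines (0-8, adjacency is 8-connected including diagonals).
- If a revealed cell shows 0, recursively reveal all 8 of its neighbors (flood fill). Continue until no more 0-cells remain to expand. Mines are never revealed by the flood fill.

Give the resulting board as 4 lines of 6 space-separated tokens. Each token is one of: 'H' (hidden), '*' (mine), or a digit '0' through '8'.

H H H H H H
H H H H H H
H H H H H H
H H H H H 1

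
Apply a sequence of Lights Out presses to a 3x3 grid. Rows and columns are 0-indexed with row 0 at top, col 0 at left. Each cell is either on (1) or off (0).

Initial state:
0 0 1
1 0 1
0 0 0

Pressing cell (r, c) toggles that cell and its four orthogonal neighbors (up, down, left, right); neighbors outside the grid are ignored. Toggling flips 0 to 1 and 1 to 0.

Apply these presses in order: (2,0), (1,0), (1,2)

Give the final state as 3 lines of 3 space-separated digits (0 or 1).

Answer: 1 0 0
1 0 0
0 1 1

Derivation:
After press 1 at (2,0):
0 0 1
0 0 1
1 1 0

After press 2 at (1,0):
1 0 1
1 1 1
0 1 0

After press 3 at (1,2):
1 0 0
1 0 0
0 1 1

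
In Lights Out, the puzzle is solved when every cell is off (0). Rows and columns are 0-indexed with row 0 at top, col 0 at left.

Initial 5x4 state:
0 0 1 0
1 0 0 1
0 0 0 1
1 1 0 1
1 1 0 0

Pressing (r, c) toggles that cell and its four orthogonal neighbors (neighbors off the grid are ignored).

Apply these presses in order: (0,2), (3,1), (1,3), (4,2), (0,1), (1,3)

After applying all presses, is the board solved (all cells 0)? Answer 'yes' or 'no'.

Answer: no

Derivation:
After press 1 at (0,2):
0 1 0 1
1 0 1 1
0 0 0 1
1 1 0 1
1 1 0 0

After press 2 at (3,1):
0 1 0 1
1 0 1 1
0 1 0 1
0 0 1 1
1 0 0 0

After press 3 at (1,3):
0 1 0 0
1 0 0 0
0 1 0 0
0 0 1 1
1 0 0 0

After press 4 at (4,2):
0 1 0 0
1 0 0 0
0 1 0 0
0 0 0 1
1 1 1 1

After press 5 at (0,1):
1 0 1 0
1 1 0 0
0 1 0 0
0 0 0 1
1 1 1 1

After press 6 at (1,3):
1 0 1 1
1 1 1 1
0 1 0 1
0 0 0 1
1 1 1 1

Lights still on: 14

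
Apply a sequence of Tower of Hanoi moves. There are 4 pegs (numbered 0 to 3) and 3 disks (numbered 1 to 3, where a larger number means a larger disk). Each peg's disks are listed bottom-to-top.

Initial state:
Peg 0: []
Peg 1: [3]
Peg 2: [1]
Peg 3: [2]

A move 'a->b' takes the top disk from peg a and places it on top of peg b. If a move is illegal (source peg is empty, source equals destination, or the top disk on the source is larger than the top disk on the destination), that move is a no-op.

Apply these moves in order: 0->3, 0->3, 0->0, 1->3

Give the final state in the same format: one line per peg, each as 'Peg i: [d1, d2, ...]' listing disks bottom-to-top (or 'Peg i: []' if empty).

After move 1 (0->3):
Peg 0: []
Peg 1: [3]
Peg 2: [1]
Peg 3: [2]

After move 2 (0->3):
Peg 0: []
Peg 1: [3]
Peg 2: [1]
Peg 3: [2]

After move 3 (0->0):
Peg 0: []
Peg 1: [3]
Peg 2: [1]
Peg 3: [2]

After move 4 (1->3):
Peg 0: []
Peg 1: [3]
Peg 2: [1]
Peg 3: [2]

Answer: Peg 0: []
Peg 1: [3]
Peg 2: [1]
Peg 3: [2]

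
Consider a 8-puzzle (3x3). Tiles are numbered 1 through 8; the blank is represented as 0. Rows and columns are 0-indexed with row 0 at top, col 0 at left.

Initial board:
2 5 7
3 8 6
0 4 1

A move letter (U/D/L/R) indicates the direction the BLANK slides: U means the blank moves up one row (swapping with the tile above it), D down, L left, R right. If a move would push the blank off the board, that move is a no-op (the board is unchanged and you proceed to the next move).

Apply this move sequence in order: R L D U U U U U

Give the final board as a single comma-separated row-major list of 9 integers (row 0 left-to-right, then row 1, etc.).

After move 1 (R):
2 5 7
3 8 6
4 0 1

After move 2 (L):
2 5 7
3 8 6
0 4 1

After move 3 (D):
2 5 7
3 8 6
0 4 1

After move 4 (U):
2 5 7
0 8 6
3 4 1

After move 5 (U):
0 5 7
2 8 6
3 4 1

After move 6 (U):
0 5 7
2 8 6
3 4 1

After move 7 (U):
0 5 7
2 8 6
3 4 1

After move 8 (U):
0 5 7
2 8 6
3 4 1

Answer: 0, 5, 7, 2, 8, 6, 3, 4, 1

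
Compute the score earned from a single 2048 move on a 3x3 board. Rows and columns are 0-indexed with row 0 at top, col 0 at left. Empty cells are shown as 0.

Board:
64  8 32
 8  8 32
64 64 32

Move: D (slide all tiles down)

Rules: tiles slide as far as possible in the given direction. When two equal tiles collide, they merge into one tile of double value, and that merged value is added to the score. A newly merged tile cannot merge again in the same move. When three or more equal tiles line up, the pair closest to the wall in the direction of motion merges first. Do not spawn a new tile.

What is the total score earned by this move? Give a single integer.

Slide down:
col 0: [64, 8, 64] -> [64, 8, 64]  score +0 (running 0)
col 1: [8, 8, 64] -> [0, 16, 64]  score +16 (running 16)
col 2: [32, 32, 32] -> [0, 32, 64]  score +64 (running 80)
Board after move:
64  0  0
 8 16 32
64 64 64

Answer: 80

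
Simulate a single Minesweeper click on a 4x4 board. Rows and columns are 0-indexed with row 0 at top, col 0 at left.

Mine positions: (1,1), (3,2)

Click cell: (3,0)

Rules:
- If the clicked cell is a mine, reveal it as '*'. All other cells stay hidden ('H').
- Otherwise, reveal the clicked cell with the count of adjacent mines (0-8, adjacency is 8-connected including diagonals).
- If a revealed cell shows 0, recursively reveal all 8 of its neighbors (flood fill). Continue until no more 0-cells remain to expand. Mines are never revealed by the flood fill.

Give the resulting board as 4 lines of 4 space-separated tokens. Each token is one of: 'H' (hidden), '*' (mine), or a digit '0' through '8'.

H H H H
H H H H
1 2 H H
0 1 H H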